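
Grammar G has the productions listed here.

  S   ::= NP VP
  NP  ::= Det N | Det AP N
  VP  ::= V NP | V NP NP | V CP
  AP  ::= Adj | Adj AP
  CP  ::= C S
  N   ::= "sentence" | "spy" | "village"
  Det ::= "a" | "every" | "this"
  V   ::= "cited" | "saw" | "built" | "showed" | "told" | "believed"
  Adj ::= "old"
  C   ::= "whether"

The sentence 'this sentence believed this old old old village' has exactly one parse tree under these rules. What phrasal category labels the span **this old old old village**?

[S [NP [Det this] [N sentence]] [VP [V believed] [NP [Det this] [AP [Adj old] [AP [Adj old] [AP [Adj old]]]] [N village]]]]
The span 'this old old old village' is the NP node built by NP → Det AP N.

NP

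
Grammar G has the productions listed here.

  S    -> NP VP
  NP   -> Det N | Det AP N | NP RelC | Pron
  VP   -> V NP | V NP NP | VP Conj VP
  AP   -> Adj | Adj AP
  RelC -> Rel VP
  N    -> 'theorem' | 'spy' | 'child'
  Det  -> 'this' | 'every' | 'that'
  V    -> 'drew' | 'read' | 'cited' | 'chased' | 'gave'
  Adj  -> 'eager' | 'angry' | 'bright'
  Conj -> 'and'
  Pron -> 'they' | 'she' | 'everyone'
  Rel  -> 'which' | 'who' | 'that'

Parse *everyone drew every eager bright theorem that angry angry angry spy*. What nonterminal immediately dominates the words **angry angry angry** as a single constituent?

[S [NP [Pron everyone]] [VP [V drew] [NP [Det every] [AP [Adj eager] [AP [Adj bright]]] [N theorem]] [NP [Det that] [AP [Adj angry] [AP [Adj angry] [AP [Adj angry]]]] [N spy]]]]
The span 'angry angry angry' is the AP node built by AP → Adj AP.

AP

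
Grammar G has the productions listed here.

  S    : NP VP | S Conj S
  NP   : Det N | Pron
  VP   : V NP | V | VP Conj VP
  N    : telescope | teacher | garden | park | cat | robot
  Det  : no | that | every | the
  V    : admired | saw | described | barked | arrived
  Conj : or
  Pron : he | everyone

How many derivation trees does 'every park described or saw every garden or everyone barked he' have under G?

1

[S [S [NP [Det every] [N park]] [VP [VP [V described]] [Conj or] [VP [V saw] [NP [Det every] [N garden]]]]] [Conj or] [S [NP [Pron everyone]] [VP [V barked] [NP [Pron he]]]]]
No rule offers an alternative attachment or grouping for any span, so this is the only derivation.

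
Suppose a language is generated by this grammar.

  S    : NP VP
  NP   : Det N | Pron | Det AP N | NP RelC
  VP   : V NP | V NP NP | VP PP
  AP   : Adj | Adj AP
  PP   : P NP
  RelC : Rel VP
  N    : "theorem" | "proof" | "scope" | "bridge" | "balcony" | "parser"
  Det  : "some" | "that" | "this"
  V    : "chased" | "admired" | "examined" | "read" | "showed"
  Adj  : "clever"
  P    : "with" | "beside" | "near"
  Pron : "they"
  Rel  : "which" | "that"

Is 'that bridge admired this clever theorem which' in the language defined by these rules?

Ungrammatical

For S → NP VP, the only prefix that parses as NP is 'that bridge', but the remainder 'admired this clever theorem which' is not a VP under these rules.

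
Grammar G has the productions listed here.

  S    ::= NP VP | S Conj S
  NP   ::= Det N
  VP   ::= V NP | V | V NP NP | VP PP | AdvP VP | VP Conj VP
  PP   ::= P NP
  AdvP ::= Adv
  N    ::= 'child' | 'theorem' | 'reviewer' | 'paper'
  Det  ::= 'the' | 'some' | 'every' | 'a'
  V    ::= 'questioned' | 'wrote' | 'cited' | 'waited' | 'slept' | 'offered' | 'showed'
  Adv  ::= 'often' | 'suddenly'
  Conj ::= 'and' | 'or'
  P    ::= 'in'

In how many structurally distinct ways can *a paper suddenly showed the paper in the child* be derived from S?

2

The two bracketings:
[S [NP [Det a] [N paper]] [VP [VP [AdvP [Adv suddenly]] [VP [V showed] [NP [Det the] [N paper]]]] [PP [P in] [NP [Det the] [N child]]]]]
[S [NP [Det a] [N paper]] [VP [AdvP [Adv suddenly]] [VP [VP [V showed] [NP [Det the] [N paper]]] [PP [P in] [NP [Det the] [N child]]]]]]
The trees differ in how a recursive rule is bracketed over the same span.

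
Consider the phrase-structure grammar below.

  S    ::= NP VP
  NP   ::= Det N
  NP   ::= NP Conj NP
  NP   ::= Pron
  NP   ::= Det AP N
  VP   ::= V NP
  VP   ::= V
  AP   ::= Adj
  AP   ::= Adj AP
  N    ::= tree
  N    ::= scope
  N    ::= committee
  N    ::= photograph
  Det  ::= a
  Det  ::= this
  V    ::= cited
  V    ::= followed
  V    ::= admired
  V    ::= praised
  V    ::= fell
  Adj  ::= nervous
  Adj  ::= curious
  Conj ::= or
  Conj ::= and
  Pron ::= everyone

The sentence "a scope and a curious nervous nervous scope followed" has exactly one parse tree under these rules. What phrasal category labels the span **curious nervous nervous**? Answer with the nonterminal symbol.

[S [NP [NP [Det a] [N scope]] [Conj and] [NP [Det a] [AP [Adj curious] [AP [Adj nervous] [AP [Adj nervous]]]] [N scope]]] [VP [V followed]]]
The span 'curious nervous nervous' is the AP node built by AP → Adj AP.

AP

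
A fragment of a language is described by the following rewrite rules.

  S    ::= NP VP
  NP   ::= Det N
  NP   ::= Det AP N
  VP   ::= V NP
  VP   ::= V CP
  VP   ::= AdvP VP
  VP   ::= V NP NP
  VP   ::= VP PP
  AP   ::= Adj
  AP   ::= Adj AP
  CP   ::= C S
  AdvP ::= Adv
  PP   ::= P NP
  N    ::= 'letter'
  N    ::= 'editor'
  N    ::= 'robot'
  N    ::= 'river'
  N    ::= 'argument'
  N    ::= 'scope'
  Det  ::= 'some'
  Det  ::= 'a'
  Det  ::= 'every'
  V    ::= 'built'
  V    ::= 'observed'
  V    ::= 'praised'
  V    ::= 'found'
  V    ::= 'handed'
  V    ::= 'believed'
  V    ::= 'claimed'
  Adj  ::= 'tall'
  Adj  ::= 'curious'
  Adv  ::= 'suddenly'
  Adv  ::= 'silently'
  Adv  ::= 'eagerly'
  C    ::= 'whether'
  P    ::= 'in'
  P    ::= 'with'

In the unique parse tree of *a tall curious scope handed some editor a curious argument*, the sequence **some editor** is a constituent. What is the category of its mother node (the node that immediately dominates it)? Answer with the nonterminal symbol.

S
  NP
    Det: a
    AP
      Adj: tall
      AP
        Adj: curious
    N: scope
  VP
    V: handed
    NP
      Det: some
      N: editor
    NP
      Det: a
      AP
        Adj: curious
      N: argument
The span 'some editor' is the NP node built by NP → Det N.
Its mother is the VP built by VP → V NP NP.

VP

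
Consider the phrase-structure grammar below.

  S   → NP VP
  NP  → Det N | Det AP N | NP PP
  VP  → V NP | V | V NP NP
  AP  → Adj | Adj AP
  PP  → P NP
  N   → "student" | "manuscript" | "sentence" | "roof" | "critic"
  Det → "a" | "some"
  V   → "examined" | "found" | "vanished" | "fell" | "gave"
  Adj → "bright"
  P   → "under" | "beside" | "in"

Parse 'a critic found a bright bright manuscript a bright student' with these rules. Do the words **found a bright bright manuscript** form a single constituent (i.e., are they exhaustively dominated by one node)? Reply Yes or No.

No

[S [NP [Det a] [N critic]] [VP [V found] [NP [Det a] [AP [Adj bright] [AP [Adj bright]]] [N manuscript]] [NP [Det a] [AP [Adj bright]] [N student]]]]
The smallest constituent containing 'found a bright bright manuscript' is the VP spanning 'found a bright bright manuscript a bright student'; no single node in the tree dominates exactly the given words.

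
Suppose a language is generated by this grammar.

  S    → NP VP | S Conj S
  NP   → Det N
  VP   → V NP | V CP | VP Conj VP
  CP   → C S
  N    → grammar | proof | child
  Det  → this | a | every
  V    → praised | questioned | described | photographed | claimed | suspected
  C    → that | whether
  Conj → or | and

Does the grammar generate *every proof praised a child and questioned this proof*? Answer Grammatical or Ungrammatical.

S
  NP
    Det: every
    N: proof
  VP
    VP
      V: praised
      NP
        Det: a
        N: child
    Conj: and
    VP
      V: questioned
      NP
        Det: this
        N: proof
The bracketing above is licensed at every node by one of the given productions, with S at the root.

Grammatical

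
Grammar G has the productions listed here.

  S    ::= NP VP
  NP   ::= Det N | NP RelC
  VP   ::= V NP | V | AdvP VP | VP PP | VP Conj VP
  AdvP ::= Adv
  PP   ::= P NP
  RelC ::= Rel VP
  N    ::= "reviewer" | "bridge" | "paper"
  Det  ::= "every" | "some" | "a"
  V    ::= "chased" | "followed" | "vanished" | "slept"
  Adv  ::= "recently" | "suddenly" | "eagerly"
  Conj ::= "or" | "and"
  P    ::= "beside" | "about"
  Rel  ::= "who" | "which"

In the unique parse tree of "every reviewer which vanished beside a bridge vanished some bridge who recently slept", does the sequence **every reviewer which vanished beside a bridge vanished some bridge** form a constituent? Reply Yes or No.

[S [NP [NP [Det every] [N reviewer]] [RelC [Rel which] [VP [VP [V vanished]] [PP [P beside] [NP [Det a] [N bridge]]]]]] [VP [V vanished] [NP [NP [Det some] [N bridge]] [RelC [Rel who] [VP [AdvP [Adv recently]] [VP [V slept]]]]]]]
The smallest constituent containing 'every reviewer which vanished beside a bridge vanished some bridge' is the S spanning 'every reviewer which vanished beside a bridge vanished some bridge who recently slept'; no single node in the tree dominates exactly the given words.

No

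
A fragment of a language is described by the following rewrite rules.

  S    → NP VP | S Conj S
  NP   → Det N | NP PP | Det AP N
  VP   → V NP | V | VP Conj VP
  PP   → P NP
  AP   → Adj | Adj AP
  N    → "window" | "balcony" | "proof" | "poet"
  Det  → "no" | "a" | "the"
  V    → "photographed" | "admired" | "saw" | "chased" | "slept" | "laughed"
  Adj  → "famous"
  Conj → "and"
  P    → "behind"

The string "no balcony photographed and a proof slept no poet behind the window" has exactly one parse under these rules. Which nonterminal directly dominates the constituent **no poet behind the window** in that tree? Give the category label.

VP

S
  S
    NP
      Det: no
      N: balcony
    VP
      V: photographed
  Conj: and
  S
    NP
      Det: a
      N: proof
    VP
      V: slept
      NP
        NP
          Det: no
          N: poet
        PP
          P: behind
          NP
            Det: the
            N: window
The span 'no poet behind the window' is the NP node built by NP → NP PP.
Its mother is the VP built by VP → V NP.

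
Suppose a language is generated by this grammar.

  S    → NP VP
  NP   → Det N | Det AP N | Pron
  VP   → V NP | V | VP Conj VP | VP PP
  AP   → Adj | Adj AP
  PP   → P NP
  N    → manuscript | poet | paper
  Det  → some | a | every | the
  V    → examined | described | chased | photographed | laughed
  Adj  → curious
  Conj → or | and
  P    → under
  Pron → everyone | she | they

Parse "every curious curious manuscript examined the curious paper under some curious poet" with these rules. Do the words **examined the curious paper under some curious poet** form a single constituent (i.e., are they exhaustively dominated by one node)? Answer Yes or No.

[S [NP [Det every] [AP [Adj curious] [AP [Adj curious]]] [N manuscript]] [VP [VP [V examined] [NP [Det the] [AP [Adj curious]] [N paper]]] [PP [P under] [NP [Det some] [AP [Adj curious]] [N poet]]]]]
The words 'examined the curious paper under some curious poet' are exhaustively dominated by a single VP node (built by VP → VP PP), so they form a constituent.

Yes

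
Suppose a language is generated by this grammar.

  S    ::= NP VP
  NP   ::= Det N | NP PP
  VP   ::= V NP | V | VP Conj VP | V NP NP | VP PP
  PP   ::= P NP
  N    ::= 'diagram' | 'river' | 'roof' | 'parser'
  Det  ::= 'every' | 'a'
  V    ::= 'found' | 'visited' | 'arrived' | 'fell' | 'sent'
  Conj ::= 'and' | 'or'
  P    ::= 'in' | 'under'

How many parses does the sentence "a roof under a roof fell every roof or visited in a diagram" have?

2

The two bracketings:
[S [NP [NP [Det a] [N roof]] [PP [P under] [NP [Det a] [N roof]]]] [VP [VP [V fell] [NP [Det every] [N roof]]] [Conj or] [VP [VP [V visited]] [PP [P in] [NP [Det a] [N diagram]]]]]]
[S [NP [NP [Det a] [N roof]] [PP [P under] [NP [Det a] [N roof]]]] [VP [VP [VP [V fell] [NP [Det every] [N roof]]] [Conj or] [VP [V visited]]] [PP [P in] [NP [Det a] [N diagram]]]]]
The trees differ in how a recursive rule is bracketed over the same span.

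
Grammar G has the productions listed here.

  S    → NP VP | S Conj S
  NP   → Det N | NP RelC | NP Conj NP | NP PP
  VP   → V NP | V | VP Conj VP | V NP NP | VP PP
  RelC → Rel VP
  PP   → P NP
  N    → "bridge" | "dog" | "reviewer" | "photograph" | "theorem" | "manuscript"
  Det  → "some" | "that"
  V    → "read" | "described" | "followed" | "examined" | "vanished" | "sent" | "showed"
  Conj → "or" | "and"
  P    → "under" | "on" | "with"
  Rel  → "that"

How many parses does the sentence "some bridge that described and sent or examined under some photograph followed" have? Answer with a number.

7

Two of the 7 distinct bracketings:
[S [NP [NP [Det some] [N bridge]] [RelC [Rel that] [VP [VP [V described]] [Conj and] [VP [VP [V sent]] [Conj or] [VP [VP [V examined]] [PP [P under] [NP [Det some] [N photograph]]]]]]]] [VP [V followed]]]
[S [NP [NP [Det some] [N bridge]] [RelC [Rel that] [VP [VP [V described]] [Conj and] [VP [VP [VP [V sent]] [Conj or] [VP [V examined]]] [PP [P under] [NP [Det some] [N photograph]]]]]]] [VP [V followed]]]
The trees differ in how a recursive rule is bracketed over the same span.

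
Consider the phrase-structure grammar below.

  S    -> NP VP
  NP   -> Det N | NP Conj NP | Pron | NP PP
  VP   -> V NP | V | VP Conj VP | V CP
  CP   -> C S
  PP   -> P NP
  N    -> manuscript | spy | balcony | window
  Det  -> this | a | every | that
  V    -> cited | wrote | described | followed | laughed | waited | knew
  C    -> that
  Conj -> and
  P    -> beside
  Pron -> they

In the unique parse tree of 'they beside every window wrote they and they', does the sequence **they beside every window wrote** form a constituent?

No

[S [NP [NP [Pron they]] [PP [P beside] [NP [Det every] [N window]]]] [VP [V wrote] [NP [NP [Pron they]] [Conj and] [NP [Pron they]]]]]
The smallest constituent containing 'they beside every window wrote' is the S spanning 'they beside every window wrote they and they'; no single node in the tree dominates exactly the given words.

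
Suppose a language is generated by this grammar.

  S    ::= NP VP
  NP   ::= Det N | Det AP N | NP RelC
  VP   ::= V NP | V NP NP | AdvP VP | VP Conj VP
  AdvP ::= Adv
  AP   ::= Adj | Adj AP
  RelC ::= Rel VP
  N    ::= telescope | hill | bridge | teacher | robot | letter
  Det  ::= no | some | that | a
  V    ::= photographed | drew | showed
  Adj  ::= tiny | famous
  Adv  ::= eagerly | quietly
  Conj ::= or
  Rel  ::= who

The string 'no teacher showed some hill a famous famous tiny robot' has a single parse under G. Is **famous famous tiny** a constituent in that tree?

[S [NP [Det no] [N teacher]] [VP [V showed] [NP [Det some] [N hill]] [NP [Det a] [AP [Adj famous] [AP [Adj famous] [AP [Adj tiny]]]] [N robot]]]]
The words 'famous famous tiny' are exhaustively dominated by a single AP node (built by AP → Adj AP), so they form a constituent.

Yes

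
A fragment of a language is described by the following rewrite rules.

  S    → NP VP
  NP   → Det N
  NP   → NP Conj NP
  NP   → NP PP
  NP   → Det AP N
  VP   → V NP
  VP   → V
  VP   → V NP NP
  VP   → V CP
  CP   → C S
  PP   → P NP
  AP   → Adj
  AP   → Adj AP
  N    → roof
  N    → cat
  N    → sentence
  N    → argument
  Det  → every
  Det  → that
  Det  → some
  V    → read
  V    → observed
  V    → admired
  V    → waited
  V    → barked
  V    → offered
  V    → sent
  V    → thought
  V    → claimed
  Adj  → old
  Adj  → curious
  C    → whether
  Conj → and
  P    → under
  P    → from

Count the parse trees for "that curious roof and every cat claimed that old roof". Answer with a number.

[S [NP [NP [Det that] [AP [Adj curious]] [N roof]] [Conj and] [NP [Det every] [N cat]]] [VP [V claimed] [NP [Det that] [AP [Adj old]] [N roof]]]]
No rule offers an alternative attachment or grouping for any span, so this is the only derivation.

1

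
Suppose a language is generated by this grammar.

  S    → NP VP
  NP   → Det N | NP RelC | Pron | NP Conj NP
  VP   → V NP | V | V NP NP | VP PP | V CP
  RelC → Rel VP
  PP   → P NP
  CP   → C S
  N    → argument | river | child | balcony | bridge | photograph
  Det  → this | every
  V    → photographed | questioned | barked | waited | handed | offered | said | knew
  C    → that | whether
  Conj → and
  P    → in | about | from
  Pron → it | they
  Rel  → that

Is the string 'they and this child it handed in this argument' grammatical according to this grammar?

For S → NP VP, every NP-prefix leaves a non-VP remainder: after 'they' the remainder is not a VP; after 'they and this child' the remainder is not a VP.

Ungrammatical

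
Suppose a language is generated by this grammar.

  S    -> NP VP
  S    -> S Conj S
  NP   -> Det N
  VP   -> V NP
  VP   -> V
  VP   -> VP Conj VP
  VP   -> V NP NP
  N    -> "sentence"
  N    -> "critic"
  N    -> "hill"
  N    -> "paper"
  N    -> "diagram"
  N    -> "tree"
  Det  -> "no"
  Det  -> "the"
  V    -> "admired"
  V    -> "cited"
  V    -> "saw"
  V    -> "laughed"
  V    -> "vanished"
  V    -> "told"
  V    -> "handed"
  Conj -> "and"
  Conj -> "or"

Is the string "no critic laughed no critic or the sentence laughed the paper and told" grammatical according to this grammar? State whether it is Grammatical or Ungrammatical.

[S [S [NP [Det no] [N critic]] [VP [V laughed] [NP [Det no] [N critic]]]] [Conj or] [S [NP [Det the] [N sentence]] [VP [VP [V laughed] [NP [Det the] [N paper]]] [Conj and] [VP [V told]]]]]
Every word is introduced by a lexical rule and the phrasal rules combine the resulting categories into a single S.

Grammatical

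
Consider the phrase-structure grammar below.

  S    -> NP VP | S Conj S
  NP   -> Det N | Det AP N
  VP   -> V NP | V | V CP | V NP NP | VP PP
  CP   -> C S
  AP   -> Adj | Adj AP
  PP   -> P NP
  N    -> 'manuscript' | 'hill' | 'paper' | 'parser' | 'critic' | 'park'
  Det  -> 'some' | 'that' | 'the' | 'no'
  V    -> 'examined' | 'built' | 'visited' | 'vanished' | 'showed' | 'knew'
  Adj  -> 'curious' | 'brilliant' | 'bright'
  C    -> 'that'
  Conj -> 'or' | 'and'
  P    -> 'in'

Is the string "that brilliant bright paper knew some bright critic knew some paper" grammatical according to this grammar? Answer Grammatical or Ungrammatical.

For S → NP VP, the only prefix that parses as NP is 'that brilliant bright paper', but the remainder 'knew some bright critic knew some paper' is not a VP under these rules. The alternative S rule S → S Conj S likewise has no satisfying split.

Ungrammatical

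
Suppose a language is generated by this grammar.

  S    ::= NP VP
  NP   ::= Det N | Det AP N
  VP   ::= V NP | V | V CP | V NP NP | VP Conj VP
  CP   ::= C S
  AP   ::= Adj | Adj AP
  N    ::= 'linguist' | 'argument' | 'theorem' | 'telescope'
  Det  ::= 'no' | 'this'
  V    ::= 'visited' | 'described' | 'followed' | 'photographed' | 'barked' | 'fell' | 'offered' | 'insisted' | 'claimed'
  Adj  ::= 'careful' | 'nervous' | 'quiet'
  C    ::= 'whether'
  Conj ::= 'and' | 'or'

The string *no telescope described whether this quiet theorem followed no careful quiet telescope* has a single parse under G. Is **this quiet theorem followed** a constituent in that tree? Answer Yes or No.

[S [NP [Det no] [N telescope]] [VP [V described] [CP [C whether] [S [NP [Det this] [AP [Adj quiet]] [N theorem]] [VP [V followed] [NP [Det no] [AP [Adj careful] [AP [Adj quiet]]] [N telescope]]]]]]]
The smallest constituent containing 'this quiet theorem followed' is the S spanning 'this quiet theorem followed no careful quiet telescope'; no single node in the tree dominates exactly the given words.

No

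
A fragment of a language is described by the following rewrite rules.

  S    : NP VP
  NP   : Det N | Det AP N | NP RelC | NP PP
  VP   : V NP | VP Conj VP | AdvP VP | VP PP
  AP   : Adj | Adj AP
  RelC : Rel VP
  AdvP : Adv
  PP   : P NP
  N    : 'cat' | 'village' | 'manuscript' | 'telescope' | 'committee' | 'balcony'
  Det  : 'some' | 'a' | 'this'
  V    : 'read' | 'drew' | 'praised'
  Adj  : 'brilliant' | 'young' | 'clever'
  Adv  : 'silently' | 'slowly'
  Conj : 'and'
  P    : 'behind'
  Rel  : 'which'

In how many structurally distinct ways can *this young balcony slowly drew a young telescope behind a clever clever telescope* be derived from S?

3

Two of the 3 distinct bracketings:
[S [NP [Det this] [AP [Adj young]] [N balcony]] [VP [AdvP [Adv slowly]] [VP [V drew] [NP [NP [Det a] [AP [Adj young]] [N telescope]] [PP [P behind] [NP [Det a] [AP [Adj clever] [AP [Adj clever]]] [N telescope]]]]]]]
[S [NP [Det this] [AP [Adj young]] [N balcony]] [VP [AdvP [Adv slowly]] [VP [VP [V drew] [NP [Det a] [AP [Adj young]] [N telescope]]] [PP [P behind] [NP [Det a] [AP [Adj clever] [AP [Adj clever]]] [N telescope]]]]]]
The difference turns on whether NP → NP PP is used at the relevant span, versus an alternative expansion of NP.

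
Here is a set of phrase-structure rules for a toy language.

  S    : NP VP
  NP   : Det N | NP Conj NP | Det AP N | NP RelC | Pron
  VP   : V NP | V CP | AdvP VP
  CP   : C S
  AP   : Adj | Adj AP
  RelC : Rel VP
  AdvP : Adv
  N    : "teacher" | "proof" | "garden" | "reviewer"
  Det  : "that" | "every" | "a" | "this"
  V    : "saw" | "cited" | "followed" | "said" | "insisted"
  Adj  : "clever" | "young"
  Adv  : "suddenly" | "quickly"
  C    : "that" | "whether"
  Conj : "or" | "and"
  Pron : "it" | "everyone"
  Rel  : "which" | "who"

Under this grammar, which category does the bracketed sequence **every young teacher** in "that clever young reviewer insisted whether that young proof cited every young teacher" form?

[S [NP [Det that] [AP [Adj clever] [AP [Adj young]]] [N reviewer]] [VP [V insisted] [CP [C whether] [S [NP [Det that] [AP [Adj young]] [N proof]] [VP [V cited] [NP [Det every] [AP [Adj young]] [N teacher]]]]]]]
The span 'every young teacher' is the NP node built by NP → Det AP N.

NP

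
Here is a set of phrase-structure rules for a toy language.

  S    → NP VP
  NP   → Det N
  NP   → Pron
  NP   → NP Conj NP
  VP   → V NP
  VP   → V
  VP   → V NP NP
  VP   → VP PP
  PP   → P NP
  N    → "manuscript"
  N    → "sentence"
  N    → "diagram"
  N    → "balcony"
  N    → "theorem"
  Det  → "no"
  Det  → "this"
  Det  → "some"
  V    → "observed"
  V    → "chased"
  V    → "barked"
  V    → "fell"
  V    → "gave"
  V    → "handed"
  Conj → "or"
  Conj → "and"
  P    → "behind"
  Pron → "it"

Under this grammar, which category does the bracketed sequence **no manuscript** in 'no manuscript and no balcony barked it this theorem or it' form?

NP

S
  NP
    NP
      Det: no
      N: manuscript
    Conj: and
    NP
      Det: no
      N: balcony
  VP
    V: barked
    NP
      Pron: it
    NP
      NP
        Det: this
        N: theorem
      Conj: or
      NP
        Pron: it
The span 'no manuscript' is the NP node built by NP → Det N.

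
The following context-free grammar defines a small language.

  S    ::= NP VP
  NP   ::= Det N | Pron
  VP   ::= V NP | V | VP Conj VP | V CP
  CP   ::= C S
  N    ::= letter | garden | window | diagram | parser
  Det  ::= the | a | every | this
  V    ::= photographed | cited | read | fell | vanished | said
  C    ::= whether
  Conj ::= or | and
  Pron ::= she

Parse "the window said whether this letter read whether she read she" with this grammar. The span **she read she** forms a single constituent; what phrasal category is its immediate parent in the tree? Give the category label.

CP

[S [NP [Det the] [N window]] [VP [V said] [CP [C whether] [S [NP [Det this] [N letter]] [VP [V read] [CP [C whether] [S [NP [Pron she]] [VP [V read] [NP [Pron she]]]]]]]]]]
The span 'she read she' is the S node built by S → NP VP.
Its mother is the CP built by CP → C S.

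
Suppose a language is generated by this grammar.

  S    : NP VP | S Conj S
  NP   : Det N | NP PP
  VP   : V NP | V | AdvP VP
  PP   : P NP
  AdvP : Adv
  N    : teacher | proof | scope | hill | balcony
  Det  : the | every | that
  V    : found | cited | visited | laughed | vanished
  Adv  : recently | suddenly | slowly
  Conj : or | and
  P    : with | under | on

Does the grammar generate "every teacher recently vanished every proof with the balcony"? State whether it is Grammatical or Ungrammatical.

[S [NP [Det every] [N teacher]] [VP [AdvP [Adv recently]] [VP [V vanished] [NP [NP [Det every] [N proof]] [PP [P with] [NP [Det the] [N balcony]]]]]]]
Each bracket corresponds to one application of a listed rule, so the string is derivable from S.

Grammatical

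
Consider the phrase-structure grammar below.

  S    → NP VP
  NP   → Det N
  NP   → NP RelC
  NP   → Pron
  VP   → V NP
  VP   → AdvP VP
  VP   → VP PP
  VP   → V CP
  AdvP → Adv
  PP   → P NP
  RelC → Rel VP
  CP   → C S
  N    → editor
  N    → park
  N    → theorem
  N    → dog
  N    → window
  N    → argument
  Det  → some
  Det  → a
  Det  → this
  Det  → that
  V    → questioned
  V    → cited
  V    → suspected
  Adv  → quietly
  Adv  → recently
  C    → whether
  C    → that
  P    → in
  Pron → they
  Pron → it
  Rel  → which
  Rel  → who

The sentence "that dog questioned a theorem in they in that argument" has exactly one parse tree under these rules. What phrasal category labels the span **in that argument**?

[S [NP [Det that] [N dog]] [VP [VP [VP [V questioned] [NP [Det a] [N theorem]]] [PP [P in] [NP [Pron they]]]] [PP [P in] [NP [Det that] [N argument]]]]]
The span 'in that argument' is the PP node built by PP → P NP.

PP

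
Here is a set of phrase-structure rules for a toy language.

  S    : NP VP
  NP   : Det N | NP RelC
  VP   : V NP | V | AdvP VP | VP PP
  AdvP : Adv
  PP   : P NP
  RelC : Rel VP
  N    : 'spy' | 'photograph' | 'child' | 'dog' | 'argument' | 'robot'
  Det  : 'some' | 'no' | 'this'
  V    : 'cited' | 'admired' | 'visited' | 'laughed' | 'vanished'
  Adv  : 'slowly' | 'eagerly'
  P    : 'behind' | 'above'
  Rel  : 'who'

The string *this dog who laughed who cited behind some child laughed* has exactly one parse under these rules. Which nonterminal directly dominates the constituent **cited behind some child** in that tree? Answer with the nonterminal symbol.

RelC

[S [NP [NP [NP [Det this] [N dog]] [RelC [Rel who] [VP [V laughed]]]] [RelC [Rel who] [VP [VP [V cited]] [PP [P behind] [NP [Det some] [N child]]]]]] [VP [V laughed]]]
The span 'cited behind some child' is the VP node built by VP → VP PP.
Its mother is the RelC built by RelC → Rel VP.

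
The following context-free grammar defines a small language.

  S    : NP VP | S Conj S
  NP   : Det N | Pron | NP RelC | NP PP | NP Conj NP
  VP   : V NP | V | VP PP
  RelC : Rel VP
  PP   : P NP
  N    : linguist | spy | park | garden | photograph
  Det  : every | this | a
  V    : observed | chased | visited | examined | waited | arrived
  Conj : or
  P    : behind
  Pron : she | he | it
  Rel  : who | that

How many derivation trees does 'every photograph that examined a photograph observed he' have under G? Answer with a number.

[S [NP [NP [Det every] [N photograph]] [RelC [Rel that] [VP [V examined] [NP [Det a] [N photograph]]]]] [VP [V observed] [NP [Pron he]]]]
No rule offers an alternative attachment or grouping for any span, so this is the only derivation.

1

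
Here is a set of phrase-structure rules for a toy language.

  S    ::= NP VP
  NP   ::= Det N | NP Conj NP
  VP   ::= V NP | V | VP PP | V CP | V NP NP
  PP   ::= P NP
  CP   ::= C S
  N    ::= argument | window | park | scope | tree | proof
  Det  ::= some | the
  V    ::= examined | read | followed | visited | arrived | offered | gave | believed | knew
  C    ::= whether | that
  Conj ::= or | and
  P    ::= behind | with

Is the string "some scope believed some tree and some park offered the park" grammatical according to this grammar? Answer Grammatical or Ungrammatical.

For S → NP VP, the only prefix that parses as NP is 'some scope', but the remainder 'believed some tree and some park offered the park' is not a VP under these rules.

Ungrammatical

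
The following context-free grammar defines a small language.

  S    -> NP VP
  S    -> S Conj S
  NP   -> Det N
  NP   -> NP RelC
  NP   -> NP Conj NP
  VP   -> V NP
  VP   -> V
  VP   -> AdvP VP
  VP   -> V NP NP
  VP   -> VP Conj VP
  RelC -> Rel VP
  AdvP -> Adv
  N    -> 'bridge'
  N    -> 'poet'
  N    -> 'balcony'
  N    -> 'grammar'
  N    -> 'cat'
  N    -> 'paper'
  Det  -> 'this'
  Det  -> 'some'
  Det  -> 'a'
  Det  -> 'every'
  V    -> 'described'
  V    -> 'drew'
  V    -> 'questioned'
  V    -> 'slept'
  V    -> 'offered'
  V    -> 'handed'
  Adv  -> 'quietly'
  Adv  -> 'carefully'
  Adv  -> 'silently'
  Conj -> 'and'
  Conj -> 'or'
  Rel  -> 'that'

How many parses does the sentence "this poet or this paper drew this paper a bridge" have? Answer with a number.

[S [NP [NP [Det this] [N poet]] [Conj or] [NP [Det this] [N paper]]] [VP [V drew] [NP [Det this] [N paper]] [NP [Det a] [N bridge]]]]
No rule offers an alternative attachment or grouping for any span, so this is the only derivation.

1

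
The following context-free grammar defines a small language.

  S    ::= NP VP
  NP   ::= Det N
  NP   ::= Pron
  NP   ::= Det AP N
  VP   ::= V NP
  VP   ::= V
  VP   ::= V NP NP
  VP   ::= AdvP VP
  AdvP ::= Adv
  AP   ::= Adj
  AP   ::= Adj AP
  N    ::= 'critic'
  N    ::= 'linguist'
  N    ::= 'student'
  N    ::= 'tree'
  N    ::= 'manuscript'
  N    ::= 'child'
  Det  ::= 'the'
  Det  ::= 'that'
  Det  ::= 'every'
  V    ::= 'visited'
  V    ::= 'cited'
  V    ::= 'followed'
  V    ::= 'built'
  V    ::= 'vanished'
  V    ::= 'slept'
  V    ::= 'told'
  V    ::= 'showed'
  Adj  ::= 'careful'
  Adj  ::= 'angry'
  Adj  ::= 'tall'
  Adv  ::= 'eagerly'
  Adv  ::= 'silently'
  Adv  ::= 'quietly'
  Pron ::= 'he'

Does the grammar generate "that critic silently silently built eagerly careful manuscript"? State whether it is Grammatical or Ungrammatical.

A V word can never sit immediately before an Adv word in any string this grammar generates, so the substring 'built eagerly' rules out a derivation.

Ungrammatical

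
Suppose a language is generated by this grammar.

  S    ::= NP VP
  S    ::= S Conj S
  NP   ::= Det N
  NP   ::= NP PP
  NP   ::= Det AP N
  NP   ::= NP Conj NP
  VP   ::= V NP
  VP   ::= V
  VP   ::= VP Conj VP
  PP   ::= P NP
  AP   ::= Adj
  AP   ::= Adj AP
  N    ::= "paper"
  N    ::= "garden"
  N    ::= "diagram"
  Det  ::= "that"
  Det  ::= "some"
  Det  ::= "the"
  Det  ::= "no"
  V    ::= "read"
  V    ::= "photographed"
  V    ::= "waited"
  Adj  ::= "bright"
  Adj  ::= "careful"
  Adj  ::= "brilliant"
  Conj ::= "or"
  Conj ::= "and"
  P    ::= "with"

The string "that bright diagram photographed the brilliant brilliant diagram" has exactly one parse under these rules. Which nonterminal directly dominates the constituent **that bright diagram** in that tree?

S
  NP
    Det: that
    AP
      Adj: bright
    N: diagram
  VP
    V: photographed
    NP
      Det: the
      AP
        Adj: brilliant
        AP
          Adj: brilliant
      N: diagram
The span 'that bright diagram' is the NP node built by NP → Det AP N.
Its mother is the S built by S → NP VP.

S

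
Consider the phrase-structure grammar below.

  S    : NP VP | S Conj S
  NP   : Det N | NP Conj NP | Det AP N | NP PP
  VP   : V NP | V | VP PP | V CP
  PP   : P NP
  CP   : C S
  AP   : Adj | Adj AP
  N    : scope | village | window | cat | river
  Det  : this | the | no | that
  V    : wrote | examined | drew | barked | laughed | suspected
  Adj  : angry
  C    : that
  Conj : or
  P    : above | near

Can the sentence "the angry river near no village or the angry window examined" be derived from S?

Grammatical

S
  NP
    NP
      NP
        Det: the
        AP
          Adj: angry
        N: river
      PP
        P: near
        NP
          Det: no
          N: village
    Conj: or
    NP
      Det: the
      AP
        Adj: angry
      N: window
  VP
    V: examined
The bracketing above is licensed at every node by one of the given productions, with S at the root.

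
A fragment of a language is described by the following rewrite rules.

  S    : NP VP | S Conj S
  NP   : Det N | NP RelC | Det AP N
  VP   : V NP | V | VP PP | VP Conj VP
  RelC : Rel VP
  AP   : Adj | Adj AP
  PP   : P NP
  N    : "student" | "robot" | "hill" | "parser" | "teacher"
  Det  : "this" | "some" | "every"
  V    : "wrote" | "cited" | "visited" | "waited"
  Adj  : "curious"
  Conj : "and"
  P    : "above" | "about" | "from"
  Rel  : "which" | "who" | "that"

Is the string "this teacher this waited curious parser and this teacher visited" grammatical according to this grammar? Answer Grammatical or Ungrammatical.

An N word can never sit immediately before a Det word in any string this grammar generates, so the substring 'teacher this' rules out a derivation.

Ungrammatical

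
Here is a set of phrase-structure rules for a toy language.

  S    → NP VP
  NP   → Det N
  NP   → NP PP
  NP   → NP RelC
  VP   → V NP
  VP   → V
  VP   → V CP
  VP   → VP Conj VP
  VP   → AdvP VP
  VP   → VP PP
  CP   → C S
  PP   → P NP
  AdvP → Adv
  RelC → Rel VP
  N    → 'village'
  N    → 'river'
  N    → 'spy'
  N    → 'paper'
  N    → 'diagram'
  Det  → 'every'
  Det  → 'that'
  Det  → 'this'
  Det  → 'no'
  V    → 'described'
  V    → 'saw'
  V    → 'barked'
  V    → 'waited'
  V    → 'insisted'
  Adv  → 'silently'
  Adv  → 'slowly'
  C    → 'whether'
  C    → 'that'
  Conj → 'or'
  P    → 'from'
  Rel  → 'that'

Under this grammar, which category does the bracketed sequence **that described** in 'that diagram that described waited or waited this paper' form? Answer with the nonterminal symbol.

RelC

S
  NP
    NP
      Det: that
      N: diagram
    RelC
      Rel: that
      VP
        V: described
  VP
    VP
      V: waited
    Conj: or
    VP
      V: waited
      NP
        Det: this
        N: paper
The span 'that described' is the RelC node built by RelC → Rel VP.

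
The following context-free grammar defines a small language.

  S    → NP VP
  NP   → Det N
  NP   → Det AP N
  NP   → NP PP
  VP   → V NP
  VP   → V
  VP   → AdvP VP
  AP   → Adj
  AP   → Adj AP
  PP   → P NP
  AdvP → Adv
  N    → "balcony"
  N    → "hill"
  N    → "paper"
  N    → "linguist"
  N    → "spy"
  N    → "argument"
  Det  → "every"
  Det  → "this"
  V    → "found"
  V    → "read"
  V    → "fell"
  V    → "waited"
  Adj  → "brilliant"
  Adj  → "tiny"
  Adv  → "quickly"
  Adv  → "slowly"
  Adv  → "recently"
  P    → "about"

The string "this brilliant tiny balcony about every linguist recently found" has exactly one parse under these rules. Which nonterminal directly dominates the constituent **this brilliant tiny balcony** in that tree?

NP

S
  NP
    NP
      Det: this
      AP
        Adj: brilliant
        AP
          Adj: tiny
      N: balcony
    PP
      P: about
      NP
        Det: every
        N: linguist
  VP
    AdvP
      Adv: recently
    VP
      V: found
The span 'this brilliant tiny balcony' is the NP node built by NP → Det AP N.
Its mother is the NP built by NP → NP PP.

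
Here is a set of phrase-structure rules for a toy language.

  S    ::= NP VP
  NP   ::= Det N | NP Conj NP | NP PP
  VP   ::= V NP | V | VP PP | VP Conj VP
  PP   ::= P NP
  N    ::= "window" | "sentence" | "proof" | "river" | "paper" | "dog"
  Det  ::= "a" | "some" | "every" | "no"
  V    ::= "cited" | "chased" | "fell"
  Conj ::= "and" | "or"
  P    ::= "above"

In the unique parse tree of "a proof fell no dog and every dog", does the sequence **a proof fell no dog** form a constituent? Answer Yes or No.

[S [NP [Det a] [N proof]] [VP [V fell] [NP [NP [Det no] [N dog]] [Conj and] [NP [Det every] [N dog]]]]]
The smallest constituent containing 'a proof fell no dog' is the S spanning 'a proof fell no dog and every dog'; no single node in the tree dominates exactly the given words.

No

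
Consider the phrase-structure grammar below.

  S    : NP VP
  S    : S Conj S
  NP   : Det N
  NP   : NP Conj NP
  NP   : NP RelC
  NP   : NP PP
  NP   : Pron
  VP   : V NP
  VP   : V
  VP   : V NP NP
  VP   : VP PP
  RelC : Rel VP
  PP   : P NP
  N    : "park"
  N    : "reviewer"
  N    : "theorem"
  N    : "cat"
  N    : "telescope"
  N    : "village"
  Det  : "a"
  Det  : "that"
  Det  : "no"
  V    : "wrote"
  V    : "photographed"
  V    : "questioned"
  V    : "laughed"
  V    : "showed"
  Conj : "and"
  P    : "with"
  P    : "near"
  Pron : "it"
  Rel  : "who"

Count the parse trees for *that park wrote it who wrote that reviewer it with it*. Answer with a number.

6

Two of the 6 distinct bracketings:
[S [NP [Det that] [N park]] [VP [V wrote] [NP [NP [Pron it]] [RelC [Rel who] [VP [V wrote] [NP [Det that] [N reviewer]] [NP [NP [Pron it]] [PP [P with] [NP [Pron it]]]]]]]]]
[S [NP [Det that] [N park]] [VP [V wrote] [NP [NP [Pron it]] [RelC [Rel who] [VP [VP [V wrote] [NP [Det that] [N reviewer]] [NP [Pron it]]] [PP [P with] [NP [Pron it]]]]]]]]
The difference turns on whether NP → NP PP is used at the relevant span, versus an alternative expansion of NP.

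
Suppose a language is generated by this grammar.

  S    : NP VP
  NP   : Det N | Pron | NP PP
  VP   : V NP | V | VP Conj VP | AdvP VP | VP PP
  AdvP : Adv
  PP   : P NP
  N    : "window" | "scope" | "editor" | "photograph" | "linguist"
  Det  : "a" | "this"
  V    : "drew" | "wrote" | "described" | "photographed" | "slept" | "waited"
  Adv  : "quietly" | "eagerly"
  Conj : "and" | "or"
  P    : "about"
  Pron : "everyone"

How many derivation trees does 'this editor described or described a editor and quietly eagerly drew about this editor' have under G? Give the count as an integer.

Two of the 9 distinct bracketings:
[S [NP [Det this] [N editor]] [VP [VP [V described]] [Conj or] [VP [VP [V described] [NP [Det a] [N editor]]] [Conj and] [VP [AdvP [Adv quietly]] [VP [AdvP [Adv eagerly]] [VP [VP [V drew]] [PP [P about] [NP [Det this] [N editor]]]]]]]]]
[S [NP [Det this] [N editor]] [VP [VP [V described]] [Conj or] [VP [VP [V described] [NP [Det a] [N editor]]] [Conj and] [VP [AdvP [Adv quietly]] [VP [VP [AdvP [Adv eagerly]] [VP [V drew]]] [PP [P about] [NP [Det this] [N editor]]]]]]]]
The trees differ in how a recursive rule is bracketed over the same span.

9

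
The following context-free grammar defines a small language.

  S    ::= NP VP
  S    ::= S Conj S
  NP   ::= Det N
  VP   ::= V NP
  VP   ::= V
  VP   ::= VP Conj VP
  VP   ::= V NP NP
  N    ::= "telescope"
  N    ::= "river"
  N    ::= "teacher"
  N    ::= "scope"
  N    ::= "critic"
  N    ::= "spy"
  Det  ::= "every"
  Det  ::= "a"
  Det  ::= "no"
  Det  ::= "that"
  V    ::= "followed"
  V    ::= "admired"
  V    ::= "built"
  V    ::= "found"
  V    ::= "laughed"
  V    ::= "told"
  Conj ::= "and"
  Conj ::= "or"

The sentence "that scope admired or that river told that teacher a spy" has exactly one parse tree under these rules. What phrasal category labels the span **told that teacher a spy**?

VP

[S [S [NP [Det that] [N scope]] [VP [V admired]]] [Conj or] [S [NP [Det that] [N river]] [VP [V told] [NP [Det that] [N teacher]] [NP [Det a] [N spy]]]]]
The span 'told that teacher a spy' is the VP node built by VP → V NP NP.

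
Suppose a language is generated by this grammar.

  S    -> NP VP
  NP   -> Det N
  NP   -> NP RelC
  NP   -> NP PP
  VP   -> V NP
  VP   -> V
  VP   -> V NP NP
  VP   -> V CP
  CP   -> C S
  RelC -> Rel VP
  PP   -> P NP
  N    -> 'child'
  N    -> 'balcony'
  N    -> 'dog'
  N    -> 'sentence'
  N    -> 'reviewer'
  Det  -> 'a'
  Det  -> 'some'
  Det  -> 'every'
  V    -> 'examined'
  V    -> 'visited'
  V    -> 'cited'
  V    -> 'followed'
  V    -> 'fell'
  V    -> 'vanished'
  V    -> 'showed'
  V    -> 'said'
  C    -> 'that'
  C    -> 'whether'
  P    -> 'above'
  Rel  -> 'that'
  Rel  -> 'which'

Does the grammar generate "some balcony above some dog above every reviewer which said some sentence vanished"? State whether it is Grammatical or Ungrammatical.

S
  NP
    NP
      NP
        Det: some
        N: balcony
      PP
        P: above
        NP
          NP
            Det: some
            N: dog
          PP
            P: above
            NP
              Det: every
              N: reviewer
    RelC
      Rel: which
      VP
        V: said
        NP
          Det: some
          N: sentence
  VP
    V: vanished
Every word is introduced by a lexical rule and the phrasal rules combine the resulting categories into a single S.

Grammatical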